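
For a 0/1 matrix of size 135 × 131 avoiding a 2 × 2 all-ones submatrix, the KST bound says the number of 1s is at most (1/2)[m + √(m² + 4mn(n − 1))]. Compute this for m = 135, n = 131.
z(135, 131; 2, 2) ≤ (1/2)[135 + √(135² + 4·135·131·130)] = (1/2)[135 + √9214425] = 1585.2636

Kővári–Sós–Turán: let r_1, ..., r_135 be the row sums and z = Σ r_i the total number of 1s. Each pair of columns can share at most one row with both entries 1 (else a 2×2 all-ones block appears), so Σ_i C(r_i, 2) ≤ C(131, 2) = 8515. By convexity Σ_i C(r_i, 2) ≥ 135·C(z/135, 2) = z(z − 135)/(2·135), giving z² − 135z − 135·131·130 ≤ 0 and hence z ≤ (1/2)[135 + √(18225 + 4·2299050)] = (1/2)[135 + √9214425] ≈ (1/2)(135 + 3035.5271) = 1585.2636.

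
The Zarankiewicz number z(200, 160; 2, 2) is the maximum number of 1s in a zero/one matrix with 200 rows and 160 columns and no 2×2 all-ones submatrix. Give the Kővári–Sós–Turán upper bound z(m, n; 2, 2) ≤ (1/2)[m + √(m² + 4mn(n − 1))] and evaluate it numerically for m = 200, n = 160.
z(200, 160; 2, 2) ≤ (1/2)[200 + √(200² + 4·200·160·159)] = (1/2)[200 + √20392000] = 2357.8751

Kővári–Sós–Turán: let r_1, ..., r_200 be the row sums and z = Σ r_i the total number of 1s. Each pair of columns can share at most one row with both entries 1 (else a 2×2 all-ones block appears), so Σ_i C(r_i, 2) ≤ C(160, 2) = 12720. By convexity Σ_i C(r_i, 2) ≥ 200·C(z/200, 2) = z(z − 200)/(2·200), giving z² − 200z − 200·160·159 ≤ 0 and hence z ≤ (1/2)[200 + √(40000 + 4·5088000)] = (1/2)[200 + √20392000] ≈ (1/2)(200 + 4515.7502) = 2357.8751.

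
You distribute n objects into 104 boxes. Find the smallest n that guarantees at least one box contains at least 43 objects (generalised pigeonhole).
n = (43 − 1)·104 + 1 = 4369

By the generalised pigeonhole principle, to guarantee some box contains ≥ r objects we need more than (r − 1) · k objects total. Threshold: n = (r − 1) · k + 1. With r = 43 and k = 104: n = 42 · 104 + 1 = 4368 + 1 = 4369. For n = 4368 = 42 · 104, we can put exactly 42 objects in every box, avoiding 43 in any single one — so 4369 is tight.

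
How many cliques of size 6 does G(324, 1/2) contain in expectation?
E[# K_6] = C(324, 6) · (1/2)^C(6, 2) = 1533615896736 / 2^15 = 47925496773/1024 ≈ 46802242.942383

For each 6-subset S of vertices (there are C(324, 6) = 1533615896736 such S), let X_S = 1 if S induces a K_6 (all C(6, 2) = 15 edges present). Then P(X_S = 1) = (1/2)^15 = 1/32768. By linearity of expectation, E[# K_6] = C(324, 6) · (1/2)^15 = 1533615896736 / 32768 = 47925496773/1024 ≈ 46802242.942383.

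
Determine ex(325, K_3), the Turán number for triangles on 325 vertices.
ex(325, K_3) = ⌊325^2/4⌋ = 26406

Mantel (1907): a triangle-free graph on n vertices has at most ⌊n^2/4⌋ edges, with equality for the complete bipartite graph K_{⌊n/2⌋, ⌈n/2⌉}. For n = 325: ⌊325^2/4⌋ = ⌊105625/4⌋ = 26406. The extremal graph is K_{162, 163}, which has 162·163 = 26406 edges.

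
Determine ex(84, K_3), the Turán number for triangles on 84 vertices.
ex(84, K_3) = ⌊84^2/4⌋ = 1764

Mantel (1907): a triangle-free graph on n vertices has at most ⌊n^2/4⌋ edges, with equality for the complete bipartite graph K_{⌊n/2⌋, ⌈n/2⌉}. For n = 84: ⌊84^2/4⌋ = ⌊7056/4⌋ = 1764. The extremal graph is K_{42, 42}, which has 42·42 = 1764 edges.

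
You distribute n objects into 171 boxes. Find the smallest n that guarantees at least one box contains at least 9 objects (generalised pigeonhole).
n = (9 − 1)·171 + 1 = 1369

By the generalised pigeonhole principle, to guarantee some box contains ≥ r objects we need more than (r − 1) · k objects total. Threshold: n = (r − 1) · k + 1. With r = 9 and k = 171: n = 8 · 171 + 1 = 1368 + 1 = 1369. For n = 1368 = 8 · 171, we can put exactly 8 objects in every box, avoiding 9 in any single one — so 1369 is tight.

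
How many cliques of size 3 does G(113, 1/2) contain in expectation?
E[# K_3] = C(113, 3) · (1/2)^C(3, 2) = 234136 / 2^3 = 29267

For each 3-subset S of vertices (there are C(113, 3) = 234136 such S), let X_S = 1 if S induces a K_3 (all C(3, 2) = 3 edges present). Then P(X_S = 1) = (1/2)^3 = 1/8. By linearity of expectation, E[# K_3] = C(113, 3) · (1/2)^3 = 234136 / 8 = 29267.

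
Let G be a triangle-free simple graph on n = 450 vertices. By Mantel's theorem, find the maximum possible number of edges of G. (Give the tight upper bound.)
ex(450, K_3) = ⌊450^2/4⌋ = 50625

Mantel (1907): a triangle-free graph on n vertices has at most ⌊n^2/4⌋ edges, with equality for the complete bipartite graph K_{⌊n/2⌋, ⌈n/2⌉}. For n = 450: ⌊450^2/4⌋ = ⌊202500/4⌋ = 50625. The extremal graph is K_{225, 225}, which has 225·225 = 50625 edges.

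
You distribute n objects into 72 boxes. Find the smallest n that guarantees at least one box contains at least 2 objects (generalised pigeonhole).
n = (2 − 1)·72 + 1 = 73

By the generalised pigeonhole principle, to guarantee some box contains ≥ r objects we need more than (r − 1) · k objects total. Threshold: n = (r − 1) · k + 1. With r = 2 and k = 72: n = 1 · 72 + 1 = 72 + 1 = 73. For n = 72 = 1 · 72, we can put exactly 1 objects in every box, avoiding 2 in any single one — so 73 is tight.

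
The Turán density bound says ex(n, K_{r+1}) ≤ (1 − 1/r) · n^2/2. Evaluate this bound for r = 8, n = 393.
Turán density bound = (7/8) · 393^2/2 = 1081143/16 ≈ 67571.4375

Turán's theorem: ex(n, K_{r+1}) is achieved by the complete r-partite Turán graph T(n, r) with parts as balanced as possible, and is at most (1 − 1/r) · n^2/2. For r = 8, n = 393: the density bound is (7/8) · 154449/2 = 1081143/16 ≈ 67571.4375. The integer-valued extremum is e(T(393, 8)) = 67571, which is strictly less than the density bound 1081143/16 since 8 ∤ 393 (the parts of T(393, 8) cannot all be equal).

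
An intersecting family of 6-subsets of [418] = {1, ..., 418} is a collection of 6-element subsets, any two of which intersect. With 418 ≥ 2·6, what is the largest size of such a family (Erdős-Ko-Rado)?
max |F| = C(417, 5) = 102576205368

Erdős-Ko-Rado (1961): when n ≥ 2k, max |F| = C(n−1, k−1). The bound is attained by the star {A : i ∈ A} for any fixed i ∈ [n]. Here C(418−1, 6−1) = C(417, 5) = 102576205368.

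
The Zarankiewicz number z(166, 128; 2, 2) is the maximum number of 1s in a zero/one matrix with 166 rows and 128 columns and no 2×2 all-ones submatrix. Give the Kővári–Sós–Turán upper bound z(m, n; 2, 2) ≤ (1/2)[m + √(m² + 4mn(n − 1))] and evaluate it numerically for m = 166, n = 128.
z(166, 128; 2, 2) ≤ (1/2)[166 + √(166² + 4·166·128·127)] = (1/2)[166 + √10821540] = 1727.8055

Kővári–Sós–Turán: let r_1, ..., r_166 be the row sums and z = Σ r_i the total number of 1s. Each pair of columns can share at most one row with both entries 1 (else a 2×2 all-ones block appears), so Σ_i C(r_i, 2) ≤ C(128, 2) = 8128. By convexity Σ_i C(r_i, 2) ≥ 166·C(z/166, 2) = z(z − 166)/(2·166), giving z² − 166z − 166·128·127 ≤ 0 and hence z ≤ (1/2)[166 + √(27556 + 4·2698496)] = (1/2)[166 + √10821540] ≈ (1/2)(166 + 3289.6109) = 1727.8055.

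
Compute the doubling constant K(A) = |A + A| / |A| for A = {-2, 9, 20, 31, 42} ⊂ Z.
K = |A + A| / |A| = 9/5

Enumerate A + A = {a + b : a, b ∈ A}. With |A| = 5, there are |A|^2 = 25 ordered sum pairs; collecting distinct values, A + A = {-4, 7, 18, 29, 40, 51, 62, 73, 84}, so |A + A| = 9. Thus K = 9/5. Here |A + A| = 2|A| − 1 = 9, the minimum possible — so K = 9/5 is minimal, which holds iff A is an arithmetic progression.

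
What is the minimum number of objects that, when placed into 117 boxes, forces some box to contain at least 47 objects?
n = (47 − 1)·117 + 1 = 5383

By the generalised pigeonhole principle, to guarantee some box contains ≥ r objects we need more than (r − 1) · k objects total. Threshold: n = (r − 1) · k + 1. With r = 47 and k = 117: n = 46 · 117 + 1 = 5382 + 1 = 5383. For n = 5382 = 46 · 117, we can put exactly 46 objects in every box, avoiding 47 in any single one — so 5383 is tight.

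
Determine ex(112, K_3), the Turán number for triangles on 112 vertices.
ex(112, K_3) = ⌊112^2/4⌋ = 3136

Mantel (1907): a triangle-free graph on n vertices has at most ⌊n^2/4⌋ edges, with equality for the complete bipartite graph K_{⌊n/2⌋, ⌈n/2⌉}. For n = 112: ⌊112^2/4⌋ = ⌊12544/4⌋ = 3136. The extremal graph is K_{56, 56}, which has 56·56 = 3136 edges.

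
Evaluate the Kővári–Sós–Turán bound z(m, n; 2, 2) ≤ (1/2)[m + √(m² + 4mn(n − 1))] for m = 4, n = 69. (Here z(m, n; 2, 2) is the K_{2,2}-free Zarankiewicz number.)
z(4, 69; 2, 2) ≤ (1/2)[4 + √(4² + 4·4·69·68)] = (1/2)[4 + √75088] = 139.0109

Kővári–Sós–Turán: let r_1, ..., r_4 be the row sums and z = Σ r_i the total number of 1s. Each pair of columns can share at most one row with both entries 1 (else a 2×2 all-ones block appears), so Σ_i C(r_i, 2) ≤ C(69, 2) = 2346. By convexity Σ_i C(r_i, 2) ≥ 4·C(z/4, 2) = z(z − 4)/(2·4), giving z² − 4z − 4·69·68 ≤ 0 and hence z ≤ (1/2)[4 + √(16 + 4·18768)] = (1/2)[4 + √75088] ≈ (1/2)(4 + 274.0219) = 139.0109.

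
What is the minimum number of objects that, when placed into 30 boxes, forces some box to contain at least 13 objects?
n = (13 − 1)·30 + 1 = 361

By the generalised pigeonhole principle, to guarantee some box contains ≥ r objects we need more than (r − 1) · k objects total. Threshold: n = (r − 1) · k + 1. With r = 13 and k = 30: n = 12 · 30 + 1 = 360 + 1 = 361. For n = 360 = 12 · 30, we can put exactly 12 objects in every box, avoiding 13 in any single one — so 361 is tight.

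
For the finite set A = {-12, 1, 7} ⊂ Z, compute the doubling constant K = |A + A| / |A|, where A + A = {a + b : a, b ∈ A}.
K = |A + A| / |A| = 6/3 = 2

Enumerate A + A = {a + b : a, b ∈ A}. With |A| = 3, there are |A|^2 = 9 ordered sum pairs; collecting distinct values, A + A = {-24, -11, -5, 2, 8, 14}, so |A + A| = 6. Thus K = 6/3 = 2. For comparison, the minimum possible |A + A| over all 3-element sets is 2·3 − 1 = 5 (so min K = 5/3), attained only by arithmetic progressions.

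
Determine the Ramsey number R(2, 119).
R(2, 119) = 119

R(2, k) = k for all k ≥ 2: in a 2-colouring of K_k, either some edge is red (a red K_2) or all edges are blue (a blue K_k). And K_{118} coloured all-blue has no blue K_119, so R(2, 119) > 118. Hence R(2, 119) = 119.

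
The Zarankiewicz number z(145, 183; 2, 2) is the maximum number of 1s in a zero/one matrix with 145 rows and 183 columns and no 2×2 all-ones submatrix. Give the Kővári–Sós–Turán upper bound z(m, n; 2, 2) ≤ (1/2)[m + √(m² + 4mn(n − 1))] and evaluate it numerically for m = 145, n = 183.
z(145, 183; 2, 2) ≤ (1/2)[145 + √(145² + 4·145·183·182)] = (1/2)[145 + √19338505] = 2271.2784

Kővári–Sós–Turán: let r_1, ..., r_145 be the row sums and z = Σ r_i the total number of 1s. Each pair of columns can share at most one row with both entries 1 (else a 2×2 all-ones block appears), so Σ_i C(r_i, 2) ≤ C(183, 2) = 16653. By convexity Σ_i C(r_i, 2) ≥ 145·C(z/145, 2) = z(z − 145)/(2·145), giving z² − 145z − 145·183·182 ≤ 0 and hence z ≤ (1/2)[145 + √(21025 + 4·4829370)] = (1/2)[145 + √19338505] ≈ (1/2)(145 + 4397.5567) = 2271.2784.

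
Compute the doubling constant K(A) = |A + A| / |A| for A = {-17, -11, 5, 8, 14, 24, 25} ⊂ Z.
K = |A + A| / |A| = 26/7

Enumerate A + A = {a + b : a, b ∈ A}. With |A| = 7, there are |A|^2 = 49 ordered sum pairs; collecting distinct values, A + A = {-34, -28, -22, -12, -9, -6, -3, 3, 7, 8, 10, 13, 14, 16, 19, 22, 28, 29, 30, 32, 33, 38, 39, 48, 49, 50}, so |A + A| = 26. Thus K = 26/7. For comparison, the minimum possible |A + A| over all 7-element sets is 2·7 − 1 = 13 (so min K = 13/7), attained only by arithmetic progressions.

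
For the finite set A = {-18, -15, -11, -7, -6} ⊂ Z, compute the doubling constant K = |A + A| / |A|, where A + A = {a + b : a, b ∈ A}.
K = |A + A| / |A| = 14/5

Enumerate A + A = {a + b : a, b ∈ A}. With |A| = 5, there are |A|^2 = 25 ordered sum pairs; collecting distinct values, A + A = {-36, -33, -30, -29, -26, -25, -24, -22, -21, -18, -17, -14, -13, -12}, so |A + A| = 14. Thus K = 14/5. For comparison, the minimum possible |A + A| over all 5-element sets is 2·5 − 1 = 9 (so min K = 9/5), attained only by arithmetic progressions.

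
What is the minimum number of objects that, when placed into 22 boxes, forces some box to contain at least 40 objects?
n = (40 − 1)·22 + 1 = 859

By the generalised pigeonhole principle, to guarantee some box contains ≥ r objects we need more than (r − 1) · k objects total. Threshold: n = (r − 1) · k + 1. With r = 40 and k = 22: n = 39 · 22 + 1 = 858 + 1 = 859. For n = 858 = 39 · 22, we can put exactly 39 objects in every box, avoiding 40 in any single one — so 859 is tight.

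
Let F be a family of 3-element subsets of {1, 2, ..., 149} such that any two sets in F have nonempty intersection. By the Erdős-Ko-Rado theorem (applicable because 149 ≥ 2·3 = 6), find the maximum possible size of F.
max |F| = C(148, 2) = 10878

The Erdős-Ko-Rado theorem states: for n ≥ 2k, an intersecting family of k-subsets of an n-element set has size at most C(n − 1, k − 1), with equality for 'star' families {A ⊆ [n] : |A| = k, i ∈ A} (fix an element i). For n = 149, k = 3: C(148, 2) = 10878.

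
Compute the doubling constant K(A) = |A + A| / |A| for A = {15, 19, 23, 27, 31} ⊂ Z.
K = |A + A| / |A| = 9/5

Enumerate A + A = {a + b : a, b ∈ A}. With |A| = 5, there are |A|^2 = 25 ordered sum pairs; collecting distinct values, A + A = {30, 34, 38, 42, 46, 50, 54, 58, 62}, so |A + A| = 9. Thus K = 9/5. Here |A + A| = 2|A| − 1 = 9, the minimum possible — so K = 9/5 is minimal, which holds iff A is an arithmetic progression.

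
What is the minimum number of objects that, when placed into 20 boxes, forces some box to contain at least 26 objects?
n = (26 − 1)·20 + 1 = 501

By the generalised pigeonhole principle, to guarantee some box contains ≥ r objects we need more than (r − 1) · k objects total. Threshold: n = (r − 1) · k + 1. With r = 26 and k = 20: n = 25 · 20 + 1 = 500 + 1 = 501. For n = 500 = 25 · 20, we can put exactly 25 objects in every box, avoiding 26 in any single one — so 501 is tight.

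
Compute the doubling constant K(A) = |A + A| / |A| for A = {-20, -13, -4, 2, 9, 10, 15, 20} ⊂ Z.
K = |A + A| / |A| = 33/8

Enumerate A + A = {a + b : a, b ∈ A}. With |A| = 8, there are |A|^2 = 64 ordered sum pairs; collecting distinct values, A + A = {-40, -33, -26, -24, -18, -17, -11, -10, -8, -5, -4, -3, -2, 0, 2, 4, 5, 6, 7, 11, 12, 16, 17, 18, 19, 20, 22, 24, 25, 29, 30, 35, 40}, so |A + A| = 33. Thus K = 33/8. For comparison, the minimum possible |A + A| over all 8-element sets is 2·8 − 1 = 15 (so min K = 15/8), attained only by arithmetic progressions.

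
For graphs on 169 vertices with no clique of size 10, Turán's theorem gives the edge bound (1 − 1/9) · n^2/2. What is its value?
Turán density bound = (8/9) · 169^2/2 = 114244/9 ≈ 12693.7778

Turán's theorem: ex(n, K_{r+1}) is achieved by the complete r-partite Turán graph T(n, r) with parts as balanced as possible, and is at most (1 − 1/r) · n^2/2. For r = 9, n = 169: the density bound is (8/9) · 28561/2 = 114244/9 ≈ 12693.7778. The integer-valued extremum is e(T(169, 9)) = 12693, which is strictly less than the density bound 114244/9 since 9 ∤ 169 (the parts of T(169, 9) cannot all be equal).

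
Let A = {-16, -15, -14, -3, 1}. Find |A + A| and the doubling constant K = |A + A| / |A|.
K = |A + A| / |A| = 14/5

Enumerate A + A = {a + b : a, b ∈ A}. With |A| = 5, there are |A|^2 = 25 ordered sum pairs; collecting distinct values, A + A = {-32, -31, -30, -29, -28, -19, -18, -17, -15, -14, -13, -6, -2, 2}, so |A + A| = 14. Thus K = 14/5. For comparison, the minimum possible |A + A| over all 5-element sets is 2·5 − 1 = 9 (so min K = 9/5), attained only by arithmetic progressions.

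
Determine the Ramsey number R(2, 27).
R(2, 27) = 27

R(2, k) = k for all k ≥ 2: in a 2-colouring of K_k, either some edge is red (a red K_2) or all edges are blue (a blue K_k). And K_{26} coloured all-blue has no blue K_27, so R(2, 27) > 26. Hence R(2, 27) = 27.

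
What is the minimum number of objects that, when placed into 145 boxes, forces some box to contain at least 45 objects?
n = (45 − 1)·145 + 1 = 6381

By the generalised pigeonhole principle, to guarantee some box contains ≥ r objects we need more than (r − 1) · k objects total. Threshold: n = (r − 1) · k + 1. With r = 45 and k = 145: n = 44 · 145 + 1 = 6380 + 1 = 6381. For n = 6380 = 44 · 145, we can put exactly 44 objects in every box, avoiding 45 in any single one — so 6381 is tight.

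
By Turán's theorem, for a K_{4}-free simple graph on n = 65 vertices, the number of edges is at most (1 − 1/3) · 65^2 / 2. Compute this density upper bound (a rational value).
Turán density bound = (2/3) · 65^2/2 = 4225/3 ≈ 1408.3333

Turán's theorem: ex(n, K_{r+1}) is achieved by the complete r-partite Turán graph T(n, r) with parts as balanced as possible, and is at most (1 − 1/r) · n^2/2. For r = 3, n = 65: the density bound is (2/3) · 4225/2 = 4225/3 ≈ 1408.3333. The integer-valued extremum is e(T(65, 3)) = 1408, which is strictly less than the density bound 4225/3 since 3 ∤ 65 (the parts of T(65, 3) cannot all be equal).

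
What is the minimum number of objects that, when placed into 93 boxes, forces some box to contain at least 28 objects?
n = (28 − 1)·93 + 1 = 2512

By the generalised pigeonhole principle, to guarantee some box contains ≥ r objects we need more than (r − 1) · k objects total. Threshold: n = (r − 1) · k + 1. With r = 28 and k = 93: n = 27 · 93 + 1 = 2511 + 1 = 2512. For n = 2511 = 27 · 93, we can put exactly 27 objects in every box, avoiding 28 in any single one — so 2512 is tight.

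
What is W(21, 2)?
W(21, 2) = 21 + 1 = 22

A 2-term AP is any pair of integers, so a monochromatic 2-AP exists iff some colour is used at least twice. With 21 colours, the colouring i ↦ i on {1, ..., 21} uses each colour once, avoiding any monochromatic pair, so W(21, 2) > 21. For {1, ..., 22}, pigeonhole forces two integers of the same colour, which form a monochromatic 2-AP. Hence W(21, 2) = 22.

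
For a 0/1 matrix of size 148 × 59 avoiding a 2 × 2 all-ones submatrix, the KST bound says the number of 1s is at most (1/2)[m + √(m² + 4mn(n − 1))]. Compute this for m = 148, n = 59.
z(148, 59; 2, 2) ≤ (1/2)[148 + √(148² + 4·148·59·58)] = (1/2)[148 + √2047728] = 789.4942

Kővári–Sós–Turán: let r_1, ..., r_148 be the row sums and z = Σ r_i the total number of 1s. Each pair of columns can share at most one row with both entries 1 (else a 2×2 all-ones block appears), so Σ_i C(r_i, 2) ≤ C(59, 2) = 1711. By convexity Σ_i C(r_i, 2) ≥ 148·C(z/148, 2) = z(z − 148)/(2·148), giving z² − 148z − 148·59·58 ≤ 0 and hence z ≤ (1/2)[148 + √(21904 + 4·506456)] = (1/2)[148 + √2047728] ≈ (1/2)(148 + 1430.9885) = 789.4942.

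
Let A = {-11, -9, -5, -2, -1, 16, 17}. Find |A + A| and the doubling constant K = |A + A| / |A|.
K = |A + A| / |A| = 26/7

Enumerate A + A = {a + b : a, b ∈ A}. With |A| = 7, there are |A|^2 = 49 ordered sum pairs; collecting distinct values, A + A = {-22, -20, -18, -16, -14, -13, -12, -11, -10, -7, -6, -4, -3, -2, 5, 6, 7, 8, 11, 12, 14, 15, 16, 32, 33, 34}, so |A + A| = 26. Thus K = 26/7. For comparison, the minimum possible |A + A| over all 7-element sets is 2·7 − 1 = 13 (so min K = 13/7), attained only by arithmetic progressions.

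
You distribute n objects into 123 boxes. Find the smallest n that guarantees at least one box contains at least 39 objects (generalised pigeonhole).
n = (39 − 1)·123 + 1 = 4675

By the generalised pigeonhole principle, to guarantee some box contains ≥ r objects we need more than (r − 1) · k objects total. Threshold: n = (r − 1) · k + 1. With r = 39 and k = 123: n = 38 · 123 + 1 = 4674 + 1 = 4675. For n = 4674 = 38 · 123, we can put exactly 38 objects in every box, avoiding 39 in any single one — so 4675 is tight.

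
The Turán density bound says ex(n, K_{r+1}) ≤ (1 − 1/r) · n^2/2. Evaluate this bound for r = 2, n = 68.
Turán density bound = (1/2) · 68^2/2 = 1156

Turán's theorem: ex(n, K_{r+1}) is achieved by the complete r-partite Turán graph T(n, r) with parts as balanced as possible, and is at most (1 − 1/r) · n^2/2. For r = 2, n = 68: the density bound is (1/2) · 4624/2 = 1156. Since 2 ∣ 68, the Turán graph T(68, 2) has parts of equal size 34, and its edge count e(T(68, 2)) = 1156 attains the density bound exactly.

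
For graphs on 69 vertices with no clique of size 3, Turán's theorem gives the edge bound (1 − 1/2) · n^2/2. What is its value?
Turán density bound = (1/2) · 69^2/2 = 4761/4 ≈ 1190.25

Turán's theorem: ex(n, K_{r+1}) is achieved by the complete r-partite Turán graph T(n, r) with parts as balanced as possible, and is at most (1 − 1/r) · n^2/2. For r = 2, n = 69: the density bound is (1/2) · 4761/2 = 4761/4 ≈ 1190.25. The integer-valued extremum is e(T(69, 2)) = 1190, which is strictly less than the density bound 4761/4 since 2 ∤ 69 (the parts of T(69, 2) cannot all be equal).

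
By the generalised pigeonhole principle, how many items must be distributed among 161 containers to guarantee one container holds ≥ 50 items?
n = (50 − 1)·161 + 1 = 7890

By the generalised pigeonhole principle, to guarantee some box contains ≥ r objects we need more than (r − 1) · k objects total. Threshold: n = (r − 1) · k + 1. With r = 50 and k = 161: n = 49 · 161 + 1 = 7889 + 1 = 7890. For n = 7889 = 49 · 161, we can put exactly 49 objects in every box, avoiding 50 in any single one — so 7890 is tight.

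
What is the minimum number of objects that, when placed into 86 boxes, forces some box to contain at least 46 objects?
n = (46 − 1)·86 + 1 = 3871

By the generalised pigeonhole principle, to guarantee some box contains ≥ r objects we need more than (r − 1) · k objects total. Threshold: n = (r − 1) · k + 1. With r = 46 and k = 86: n = 45 · 86 + 1 = 3870 + 1 = 3871. For n = 3870 = 45 · 86, we can put exactly 45 objects in every box, avoiding 46 in any single one — so 3871 is tight.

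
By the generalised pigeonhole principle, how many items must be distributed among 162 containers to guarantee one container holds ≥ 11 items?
n = (11 − 1)·162 + 1 = 1621

By the generalised pigeonhole principle, to guarantee some box contains ≥ r objects we need more than (r − 1) · k objects total. Threshold: n = (r − 1) · k + 1. With r = 11 and k = 162: n = 10 · 162 + 1 = 1620 + 1 = 1621. For n = 1620 = 10 · 162, we can put exactly 10 objects in every box, avoiding 11 in any single one — so 1621 is tight.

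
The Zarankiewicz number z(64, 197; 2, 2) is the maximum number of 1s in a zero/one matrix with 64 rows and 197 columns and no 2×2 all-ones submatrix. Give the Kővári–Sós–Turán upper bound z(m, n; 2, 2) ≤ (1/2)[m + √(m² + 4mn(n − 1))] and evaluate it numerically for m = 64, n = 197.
z(64, 197; 2, 2) ≤ (1/2)[64 + √(64² + 4·64·197·196)] = (1/2)[64 + √9888768] = 1604.3206

Kővári–Sós–Turán: let r_1, ..., r_64 be the row sums and z = Σ r_i the total number of 1s. Each pair of columns can share at most one row with both entries 1 (else a 2×2 all-ones block appears), so Σ_i C(r_i, 2) ≤ C(197, 2) = 19306. By convexity Σ_i C(r_i, 2) ≥ 64·C(z/64, 2) = z(z − 64)/(2·64), giving z² − 64z − 64·197·196 ≤ 0 and hence z ≤ (1/2)[64 + √(4096 + 4·2471168)] = (1/2)[64 + √9888768] ≈ (1/2)(64 + 3144.6412) = 1604.3206.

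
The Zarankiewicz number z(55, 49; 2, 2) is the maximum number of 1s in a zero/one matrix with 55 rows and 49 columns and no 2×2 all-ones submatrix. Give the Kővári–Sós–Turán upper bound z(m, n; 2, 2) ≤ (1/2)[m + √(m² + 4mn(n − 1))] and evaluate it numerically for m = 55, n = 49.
z(55, 49; 2, 2) ≤ (1/2)[55 + √(55² + 4·55·49·48)] = (1/2)[55 + √520465] = 388.2163

Kővári–Sós–Turán: let r_1, ..., r_55 be the row sums and z = Σ r_i the total number of 1s. Each pair of columns can share at most one row with both entries 1 (else a 2×2 all-ones block appears), so Σ_i C(r_i, 2) ≤ C(49, 2) = 1176. By convexity Σ_i C(r_i, 2) ≥ 55·C(z/55, 2) = z(z − 55)/(2·55), giving z² − 55z − 55·49·48 ≤ 0 and hence z ≤ (1/2)[55 + √(3025 + 4·129360)] = (1/2)[55 + √520465] ≈ (1/2)(55 + 721.4326) = 388.2163.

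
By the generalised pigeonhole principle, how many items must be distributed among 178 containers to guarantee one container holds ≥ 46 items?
n = (46 − 1)·178 + 1 = 8011

By the generalised pigeonhole principle, to guarantee some box contains ≥ r objects we need more than (r − 1) · k objects total. Threshold: n = (r − 1) · k + 1. With r = 46 and k = 178: n = 45 · 178 + 1 = 8010 + 1 = 8011. For n = 8010 = 45 · 178, we can put exactly 45 objects in every box, avoiding 46 in any single one — so 8011 is tight.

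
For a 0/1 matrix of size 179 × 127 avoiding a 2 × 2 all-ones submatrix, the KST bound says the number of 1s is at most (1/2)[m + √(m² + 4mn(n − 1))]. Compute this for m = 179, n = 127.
z(179, 127; 2, 2) ≤ (1/2)[179 + √(179² + 4·179·127·126)] = (1/2)[179 + √11489473] = 1784.3063

Kővári–Sós–Turán: let r_1, ..., r_179 be the row sums and z = Σ r_i the total number of 1s. Each pair of columns can share at most one row with both entries 1 (else a 2×2 all-ones block appears), so Σ_i C(r_i, 2) ≤ C(127, 2) = 8001. By convexity Σ_i C(r_i, 2) ≥ 179·C(z/179, 2) = z(z − 179)/(2·179), giving z² − 179z − 179·127·126 ≤ 0 and hence z ≤ (1/2)[179 + √(32041 + 4·2864358)] = (1/2)[179 + √11489473] ≈ (1/2)(179 + 3389.6125) = 1784.3063.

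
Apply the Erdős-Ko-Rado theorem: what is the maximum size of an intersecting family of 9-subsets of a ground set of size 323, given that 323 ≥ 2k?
max |F| = C(322, 8) = 2625820657641720

Erdős-Ko-Rado (1961): when n ≥ 2k, max |F| = C(n−1, k−1). The bound is attained by the star {A : i ∈ A} for any fixed i ∈ [n]. Here C(323−1, 9−1) = C(322, 8) = 2625820657641720.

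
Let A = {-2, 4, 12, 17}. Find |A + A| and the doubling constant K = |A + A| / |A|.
K = |A + A| / |A| = 10/4 = 5/2

Enumerate A + A = {a + b : a, b ∈ A}. With |A| = 4, there are |A|^2 = 16 ordered sum pairs; collecting distinct values, A + A = {-4, 2, 8, 10, 15, 16, 21, 24, 29, 34}, so |A + A| = 10. Thus K = 10/4 = 5/2. For comparison, the minimum possible |A + A| over all 4-element sets is 2·4 − 1 = 7 (so min K = 7/4), attained only by arithmetic progressions.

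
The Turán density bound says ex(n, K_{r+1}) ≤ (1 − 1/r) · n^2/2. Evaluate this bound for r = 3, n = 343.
Turán density bound = (2/3) · 343^2/2 = 117649/3 ≈ 39216.3333

Turán's theorem: ex(n, K_{r+1}) is achieved by the complete r-partite Turán graph T(n, r) with parts as balanced as possible, and is at most (1 − 1/r) · n^2/2. For r = 3, n = 343: the density bound is (2/3) · 117649/2 = 117649/3 ≈ 39216.3333. The integer-valued extremum is e(T(343, 3)) = 39216, which is strictly less than the density bound 117649/3 since 3 ∤ 343 (the parts of T(343, 3) cannot all be equal).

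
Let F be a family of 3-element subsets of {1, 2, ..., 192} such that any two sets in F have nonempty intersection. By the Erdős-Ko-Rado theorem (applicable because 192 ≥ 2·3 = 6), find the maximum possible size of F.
max |F| = C(191, 2) = 18145

Erdős-Ko-Rado (1961): when n ≥ 2k, max |F| = C(n−1, k−1). The bound is attained by the star {A : i ∈ A} for any fixed i ∈ [n]. Here C(192−1, 3−1) = C(191, 2) = 18145.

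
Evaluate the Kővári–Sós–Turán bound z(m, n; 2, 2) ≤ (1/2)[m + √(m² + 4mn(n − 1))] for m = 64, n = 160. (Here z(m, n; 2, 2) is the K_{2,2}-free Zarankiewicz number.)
z(64, 160; 2, 2) ≤ (1/2)[64 + √(64² + 4·64·160·159)] = (1/2)[64 + √6516736] = 1308.3949

Kővári–Sós–Turán: let r_1, ..., r_64 be the row sums and z = Σ r_i the total number of 1s. Each pair of columns can share at most one row with both entries 1 (else a 2×2 all-ones block appears), so Σ_i C(r_i, 2) ≤ C(160, 2) = 12720. By convexity Σ_i C(r_i, 2) ≥ 64·C(z/64, 2) = z(z − 64)/(2·64), giving z² − 64z − 64·160·159 ≤ 0 and hence z ≤ (1/2)[64 + √(4096 + 4·1628160)] = (1/2)[64 + √6516736] ≈ (1/2)(64 + 2552.7898) = 1308.3949.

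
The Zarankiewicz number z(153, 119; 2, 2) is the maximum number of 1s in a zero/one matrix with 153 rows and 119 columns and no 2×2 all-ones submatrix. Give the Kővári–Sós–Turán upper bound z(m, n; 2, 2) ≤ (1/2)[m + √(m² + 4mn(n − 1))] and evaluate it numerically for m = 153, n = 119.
z(153, 119; 2, 2) ≤ (1/2)[153 + √(153² + 4·153·119·118)] = (1/2)[153 + √8617113] = 1544.246

Kővári–Sós–Turán: let r_1, ..., r_153 be the row sums and z = Σ r_i the total number of 1s. Each pair of columns can share at most one row with both entries 1 (else a 2×2 all-ones block appears), so Σ_i C(r_i, 2) ≤ C(119, 2) = 7021. By convexity Σ_i C(r_i, 2) ≥ 153·C(z/153, 2) = z(z − 153)/(2·153), giving z² − 153z − 153·119·118 ≤ 0 and hence z ≤ (1/2)[153 + √(23409 + 4·2148426)] = (1/2)[153 + √8617113] ≈ (1/2)(153 + 2935.492) = 1544.246.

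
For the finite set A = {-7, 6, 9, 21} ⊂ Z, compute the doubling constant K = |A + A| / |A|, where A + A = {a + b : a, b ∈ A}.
K = |A + A| / |A| = 10/4 = 5/2

Enumerate A + A = {a + b : a, b ∈ A}. With |A| = 4, there are |A|^2 = 16 ordered sum pairs; collecting distinct values, A + A = {-14, -1, 2, 12, 14, 15, 18, 27, 30, 42}, so |A + A| = 10. Thus K = 10/4 = 5/2. For comparison, the minimum possible |A + A| over all 4-element sets is 2·4 − 1 = 7 (so min K = 7/4), attained only by arithmetic progressions.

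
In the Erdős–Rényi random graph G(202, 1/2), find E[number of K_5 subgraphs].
E[# K_5] = C(202, 5) · (1/2)^C(5, 2) = 2666333340 / 2^10 = 666583335/256 ≈ 2603841.152344

For each 5-subset S of vertices (there are C(202, 5) = 2666333340 such S), let X_S = 1 if S induces a K_5 (all C(5, 2) = 10 edges present). Then P(X_S = 1) = (1/2)^10 = 1/1024. By linearity of expectation, E[# K_5] = C(202, 5) · (1/2)^10 = 2666333340 / 1024 = 666583335/256 ≈ 2603841.152344.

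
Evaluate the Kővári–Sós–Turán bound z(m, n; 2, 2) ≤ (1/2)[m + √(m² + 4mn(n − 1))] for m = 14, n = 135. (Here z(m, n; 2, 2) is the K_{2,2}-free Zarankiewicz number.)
z(14, 135; 2, 2) ≤ (1/2)[14 + √(14² + 4·14·135·134)] = (1/2)[14 + √1013236] = 510.2981

Kővári–Sós–Turán: let r_1, ..., r_14 be the row sums and z = Σ r_i the total number of 1s. Each pair of columns can share at most one row with both entries 1 (else a 2×2 all-ones block appears), so Σ_i C(r_i, 2) ≤ C(135, 2) = 9045. By convexity Σ_i C(r_i, 2) ≥ 14·C(z/14, 2) = z(z − 14)/(2·14), giving z² − 14z − 14·135·134 ≤ 0 and hence z ≤ (1/2)[14 + √(196 + 4·253260)] = (1/2)[14 + √1013236] ≈ (1/2)(14 + 1006.5962) = 510.2981.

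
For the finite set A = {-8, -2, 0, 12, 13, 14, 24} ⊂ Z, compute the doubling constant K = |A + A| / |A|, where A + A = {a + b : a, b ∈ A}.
K = |A + A| / |A| = 25/7

Enumerate A + A = {a + b : a, b ∈ A}. With |A| = 7, there are |A|^2 = 49 ordered sum pairs; collecting distinct values, A + A = {-16, -10, -8, -4, -2, 0, 4, 5, 6, 10, 11, 12, 13, 14, 16, 22, 24, 25, 26, 27, 28, 36, 37, 38, 48}, so |A + A| = 25. Thus K = 25/7. For comparison, the minimum possible |A + A| over all 7-element sets is 2·7 − 1 = 13 (so min K = 13/7), attained only by arithmetic progressions.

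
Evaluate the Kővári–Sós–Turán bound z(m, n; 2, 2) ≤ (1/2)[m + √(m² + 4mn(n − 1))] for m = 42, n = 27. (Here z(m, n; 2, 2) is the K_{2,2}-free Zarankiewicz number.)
z(42, 27; 2, 2) ≤ (1/2)[42 + √(42² + 4·42·27·26)] = (1/2)[42 + √119700] = 193.9884

Kővári–Sós–Turán: let r_1, ..., r_42 be the row sums and z = Σ r_i the total number of 1s. Each pair of columns can share at most one row with both entries 1 (else a 2×2 all-ones block appears), so Σ_i C(r_i, 2) ≤ C(27, 2) = 351. By convexity Σ_i C(r_i, 2) ≥ 42·C(z/42, 2) = z(z − 42)/(2·42), giving z² − 42z − 42·27·26 ≤ 0 and hence z ≤ (1/2)[42 + √(1764 + 4·29484)] = (1/2)[42 + √119700] ≈ (1/2)(42 + 345.9769) = 193.9884.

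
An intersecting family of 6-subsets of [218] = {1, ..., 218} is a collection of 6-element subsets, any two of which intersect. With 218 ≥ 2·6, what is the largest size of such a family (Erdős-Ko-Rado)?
max |F| = C(217, 5) = 3827930778

Erdős-Ko-Rado (1961): when n ≥ 2k, max |F| = C(n−1, k−1). The bound is attained by the star {A : i ∈ A} for any fixed i ∈ [n]. Here C(218−1, 6−1) = C(217, 5) = 3827930778.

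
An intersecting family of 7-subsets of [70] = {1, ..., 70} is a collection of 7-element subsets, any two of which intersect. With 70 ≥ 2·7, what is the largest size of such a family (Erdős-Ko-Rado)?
max |F| = C(69, 6) = 119877472

Erdős-Ko-Rado (1961): when n ≥ 2k, max |F| = C(n−1, k−1). The bound is attained by the star {A : i ∈ A} for any fixed i ∈ [n]. Here C(70−1, 7−1) = C(69, 6) = 119877472.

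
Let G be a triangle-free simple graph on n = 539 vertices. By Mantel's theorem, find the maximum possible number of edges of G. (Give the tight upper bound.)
ex(539, K_3) = ⌊539^2/4⌋ = 72630

Mantel (1907): a triangle-free graph on n vertices has at most ⌊n^2/4⌋ edges, with equality for the complete bipartite graph K_{⌊n/2⌋, ⌈n/2⌉}. For n = 539: ⌊539^2/4⌋ = ⌊290521/4⌋ = 72630. The extremal graph is K_{269, 270}, which has 269·270 = 72630 edges.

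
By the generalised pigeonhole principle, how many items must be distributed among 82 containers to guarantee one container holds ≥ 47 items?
n = (47 − 1)·82 + 1 = 3773

By the generalised pigeonhole principle, to guarantee some box contains ≥ r objects we need more than (r − 1) · k objects total. Threshold: n = (r − 1) · k + 1. With r = 47 and k = 82: n = 46 · 82 + 1 = 3772 + 1 = 3773. For n = 3772 = 46 · 82, we can put exactly 46 objects in every box, avoiding 47 in any single one — so 3773 is tight.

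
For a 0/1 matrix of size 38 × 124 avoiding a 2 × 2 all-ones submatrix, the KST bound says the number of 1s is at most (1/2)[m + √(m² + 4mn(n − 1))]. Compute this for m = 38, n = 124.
z(38, 124; 2, 2) ≤ (1/2)[38 + √(38² + 4·38·124·123)] = (1/2)[38 + √2319748] = 780.5359

Kővári–Sós–Turán: let r_1, ..., r_38 be the row sums and z = Σ r_i the total number of 1s. Each pair of columns can share at most one row with both entries 1 (else a 2×2 all-ones block appears), so Σ_i C(r_i, 2) ≤ C(124, 2) = 7626. By convexity Σ_i C(r_i, 2) ≥ 38·C(z/38, 2) = z(z − 38)/(2·38), giving z² − 38z − 38·124·123 ≤ 0 and hence z ≤ (1/2)[38 + √(1444 + 4·579576)] = (1/2)[38 + √2319748] ≈ (1/2)(38 + 1523.0719) = 780.5359.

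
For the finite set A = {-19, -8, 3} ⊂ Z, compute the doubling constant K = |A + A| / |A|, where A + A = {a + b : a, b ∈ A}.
K = |A + A| / |A| = 5/3

Enumerate A + A = {a + b : a, b ∈ A}. With |A| = 3, there are |A|^2 = 9 ordered sum pairs; collecting distinct values, A + A = {-38, -27, -16, -5, 6}, so |A + A| = 5. Thus K = 5/3. Here |A + A| = 2|A| − 1 = 5, the minimum possible — so K = 5/3 is minimal, which holds iff A is an arithmetic progression.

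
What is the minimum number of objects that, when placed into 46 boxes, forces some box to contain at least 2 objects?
n = (2 − 1)·46 + 1 = 47

By the generalised pigeonhole principle, to guarantee some box contains ≥ r objects we need more than (r − 1) · k objects total. Threshold: n = (r − 1) · k + 1. With r = 2 and k = 46: n = 1 · 46 + 1 = 46 + 1 = 47. For n = 46 = 1 · 46, we can put exactly 1 objects in every box, avoiding 2 in any single one — so 47 is tight.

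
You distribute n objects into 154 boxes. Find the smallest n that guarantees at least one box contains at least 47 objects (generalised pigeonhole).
n = (47 − 1)·154 + 1 = 7085

By the generalised pigeonhole principle, to guarantee some box contains ≥ r objects we need more than (r − 1) · k objects total. Threshold: n = (r − 1) · k + 1. With r = 47 and k = 154: n = 46 · 154 + 1 = 7084 + 1 = 7085. For n = 7084 = 46 · 154, we can put exactly 46 objects in every box, avoiding 47 in any single one — so 7085 is tight.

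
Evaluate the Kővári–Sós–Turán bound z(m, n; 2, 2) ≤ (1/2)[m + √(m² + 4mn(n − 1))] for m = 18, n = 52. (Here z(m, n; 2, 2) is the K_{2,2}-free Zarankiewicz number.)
z(18, 52; 2, 2) ≤ (1/2)[18 + √(18² + 4·18·52·51)] = (1/2)[18 + √191268] = 227.671

Kővári–Sós–Turán: let r_1, ..., r_18 be the row sums and z = Σ r_i the total number of 1s. Each pair of columns can share at most one row with both entries 1 (else a 2×2 all-ones block appears), so Σ_i C(r_i, 2) ≤ C(52, 2) = 1326. By convexity Σ_i C(r_i, 2) ≥ 18·C(z/18, 2) = z(z − 18)/(2·18), giving z² − 18z − 18·52·51 ≤ 0 and hence z ≤ (1/2)[18 + √(324 + 4·47736)] = (1/2)[18 + √191268] ≈ (1/2)(18 + 437.342) = 227.671.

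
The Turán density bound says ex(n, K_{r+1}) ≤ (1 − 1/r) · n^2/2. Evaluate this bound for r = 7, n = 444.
Turán density bound = (6/7) · 444^2/2 = 591408/7 ≈ 84486.8571

Turán's theorem: ex(n, K_{r+1}) is achieved by the complete r-partite Turán graph T(n, r) with parts as balanced as possible, and is at most (1 − 1/r) · n^2/2. For r = 7, n = 444: the density bound is (6/7) · 197136/2 = 591408/7 ≈ 84486.8571. The integer-valued extremum is e(T(444, 7)) = 84486, which is strictly less than the density bound 591408/7 since 7 ∤ 444 (the parts of T(444, 7) cannot all be equal).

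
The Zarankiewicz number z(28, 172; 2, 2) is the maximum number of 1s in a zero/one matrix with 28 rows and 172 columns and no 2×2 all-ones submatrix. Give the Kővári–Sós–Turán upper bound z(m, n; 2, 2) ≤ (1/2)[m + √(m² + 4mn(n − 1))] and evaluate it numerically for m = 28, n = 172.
z(28, 172; 2, 2) ≤ (1/2)[28 + √(28² + 4·28·172·171)] = (1/2)[28 + √3294928] = 921.5968

Kővári–Sós–Turán: let r_1, ..., r_28 be the row sums and z = Σ r_i the total number of 1s. Each pair of columns can share at most one row with both entries 1 (else a 2×2 all-ones block appears), so Σ_i C(r_i, 2) ≤ C(172, 2) = 14706. By convexity Σ_i C(r_i, 2) ≥ 28·C(z/28, 2) = z(z − 28)/(2·28), giving z² − 28z − 28·172·171 ≤ 0 and hence z ≤ (1/2)[28 + √(784 + 4·823536)] = (1/2)[28 + √3294928] ≈ (1/2)(28 + 1815.1937) = 921.5968.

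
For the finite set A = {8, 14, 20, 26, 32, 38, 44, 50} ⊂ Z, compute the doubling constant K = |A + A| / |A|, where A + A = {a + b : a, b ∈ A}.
K = |A + A| / |A| = 15/8

Enumerate A + A = {a + b : a, b ∈ A}. With |A| = 8, there are |A|^2 = 64 ordered sum pairs; collecting distinct values, A + A = {16, 22, 28, 34, 40, 46, 52, 58, 64, 70, 76, 82, 88, 94, 100}, so |A + A| = 15. Thus K = 15/8. Here |A + A| = 2|A| − 1 = 15, the minimum possible — so K = 15/8 is minimal, which holds iff A is an arithmetic progression.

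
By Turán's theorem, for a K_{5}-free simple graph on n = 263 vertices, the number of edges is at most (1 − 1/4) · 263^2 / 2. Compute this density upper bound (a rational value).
Turán density bound = (3/4) · 263^2/2 = 207507/8 ≈ 25938.375

Turán's theorem: ex(n, K_{r+1}) is achieved by the complete r-partite Turán graph T(n, r) with parts as balanced as possible, and is at most (1 − 1/r) · n^2/2. For r = 4, n = 263: the density bound is (3/4) · 69169/2 = 207507/8 ≈ 25938.375. The integer-valued extremum is e(T(263, 4)) = 25938, which is strictly less than the density bound 207507/8 since 4 ∤ 263 (the parts of T(263, 4) cannot all be equal).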